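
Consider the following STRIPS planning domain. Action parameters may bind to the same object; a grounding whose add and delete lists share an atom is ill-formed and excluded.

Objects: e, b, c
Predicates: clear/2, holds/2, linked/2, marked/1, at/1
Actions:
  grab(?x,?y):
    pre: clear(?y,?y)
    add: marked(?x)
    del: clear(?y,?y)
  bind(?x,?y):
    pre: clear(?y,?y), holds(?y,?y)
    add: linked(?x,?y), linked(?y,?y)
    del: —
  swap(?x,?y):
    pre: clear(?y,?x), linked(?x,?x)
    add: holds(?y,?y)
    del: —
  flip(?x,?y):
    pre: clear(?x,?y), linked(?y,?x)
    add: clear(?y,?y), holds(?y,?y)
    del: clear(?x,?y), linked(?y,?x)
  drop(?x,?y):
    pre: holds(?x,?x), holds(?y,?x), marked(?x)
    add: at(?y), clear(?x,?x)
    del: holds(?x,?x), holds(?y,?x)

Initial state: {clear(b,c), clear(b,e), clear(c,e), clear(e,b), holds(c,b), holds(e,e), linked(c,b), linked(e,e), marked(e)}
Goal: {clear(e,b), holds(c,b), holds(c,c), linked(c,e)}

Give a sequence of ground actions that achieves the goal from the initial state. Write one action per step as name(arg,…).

1. swap(e,c)  →  {clear(b,c), clear(b,e), clear(c,e), clear(e,b), holds(c,b), holds(c,c), holds(e,e), linked(c,b), linked(e,e), marked(e)}
2. drop(e,e)  →  {at(e), clear(b,c), clear(b,e), clear(c,e), clear(e,b), clear(e,e), holds(c,b), holds(c,c), linked(c,b), linked(e,e), marked(e)}
3. swap(e,e)  →  {at(e), clear(b,c), clear(b,e), clear(c,e), clear(e,b), clear(e,e), holds(c,b), holds(c,c), holds(e,e), linked(c,b), linked(e,e), marked(e)}
4. bind(c,e)  →  {at(e), clear(b,c), clear(b,e), clear(c,e), clear(e,b), clear(e,e), holds(c,b), holds(c,c), holds(e,e), linked(c,b), linked(c,e), linked(e,e), marked(e)}

swap(e,c); drop(e,e); swap(e,e); bind(c,e)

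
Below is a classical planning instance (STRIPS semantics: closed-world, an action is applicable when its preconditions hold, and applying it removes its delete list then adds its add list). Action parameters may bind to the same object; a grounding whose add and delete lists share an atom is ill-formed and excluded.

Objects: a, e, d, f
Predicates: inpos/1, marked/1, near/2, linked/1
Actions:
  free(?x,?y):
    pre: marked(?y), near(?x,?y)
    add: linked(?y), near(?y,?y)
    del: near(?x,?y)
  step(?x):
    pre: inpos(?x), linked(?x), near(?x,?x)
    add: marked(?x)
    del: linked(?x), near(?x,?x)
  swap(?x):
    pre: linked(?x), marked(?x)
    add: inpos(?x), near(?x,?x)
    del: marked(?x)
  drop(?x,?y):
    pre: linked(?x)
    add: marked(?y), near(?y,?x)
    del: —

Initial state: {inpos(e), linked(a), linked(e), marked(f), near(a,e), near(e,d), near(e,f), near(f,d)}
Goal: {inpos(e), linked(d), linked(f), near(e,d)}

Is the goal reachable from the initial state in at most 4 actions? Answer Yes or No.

Yes

1. free(e,f)  →  {inpos(e), linked(a), linked(e), linked(f), marked(f), near(a,e), near(e,d), near(f,d), near(f,f)}
2. drop(a,d)  →  {inpos(e), linked(a), linked(e), linked(f), marked(d), marked(f), near(a,e), near(d,a), near(e,d), near(f,d), near(f,f)}
3. free(f,d)  →  {inpos(e), linked(a), linked(d), linked(e), linked(f), marked(d), marked(f), near(a,e), near(d,a), near(d,d), near(e,d), near(f,f)}
optimal plan length = 3; 3 ≤ 4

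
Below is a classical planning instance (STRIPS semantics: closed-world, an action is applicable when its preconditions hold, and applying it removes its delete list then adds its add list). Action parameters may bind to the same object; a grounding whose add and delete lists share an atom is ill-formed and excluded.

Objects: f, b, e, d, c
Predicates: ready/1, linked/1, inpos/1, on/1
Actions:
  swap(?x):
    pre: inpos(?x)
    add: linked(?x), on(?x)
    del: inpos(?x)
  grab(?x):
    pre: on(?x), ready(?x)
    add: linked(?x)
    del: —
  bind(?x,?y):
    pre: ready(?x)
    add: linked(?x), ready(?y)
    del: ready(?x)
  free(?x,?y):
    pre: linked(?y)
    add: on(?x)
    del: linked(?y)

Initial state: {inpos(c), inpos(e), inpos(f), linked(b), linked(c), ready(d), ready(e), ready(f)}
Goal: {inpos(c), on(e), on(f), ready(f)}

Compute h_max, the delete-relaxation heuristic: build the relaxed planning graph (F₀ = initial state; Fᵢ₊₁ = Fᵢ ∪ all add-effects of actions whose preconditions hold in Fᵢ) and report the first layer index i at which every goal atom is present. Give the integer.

1

F0 = init (8 atoms)
F1 = F0 ∪ {linked(d), linked(e), linked(f), on(b), on(c), on(d), on(e), on(f), ready(b), ready(c)}  (18 atoms)
goal ⊆ F1  ⇒  h_max = 1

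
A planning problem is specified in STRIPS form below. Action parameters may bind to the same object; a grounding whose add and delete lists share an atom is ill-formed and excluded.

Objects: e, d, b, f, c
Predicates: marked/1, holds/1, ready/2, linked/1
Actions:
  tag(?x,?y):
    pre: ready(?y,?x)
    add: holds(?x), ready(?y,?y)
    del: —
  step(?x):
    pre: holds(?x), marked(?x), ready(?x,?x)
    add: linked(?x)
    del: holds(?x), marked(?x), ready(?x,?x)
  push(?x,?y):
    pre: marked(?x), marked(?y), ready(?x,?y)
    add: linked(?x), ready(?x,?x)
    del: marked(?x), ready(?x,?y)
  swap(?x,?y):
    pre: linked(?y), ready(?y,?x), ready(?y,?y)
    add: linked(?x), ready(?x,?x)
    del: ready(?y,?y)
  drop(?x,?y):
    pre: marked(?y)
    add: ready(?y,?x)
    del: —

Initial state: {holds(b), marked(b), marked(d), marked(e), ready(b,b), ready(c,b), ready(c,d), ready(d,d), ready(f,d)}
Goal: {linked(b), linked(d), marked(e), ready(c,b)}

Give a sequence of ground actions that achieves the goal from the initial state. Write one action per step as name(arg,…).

1. tag(d,d)  →  {holds(b), holds(d), marked(b), marked(d), marked(e), ready(b,b), ready(c,b), ready(c,d), ready(d,d), ready(f,d)}
2. step(d)  →  {holds(b), linked(d), marked(b), marked(e), ready(b,b), ready(c,b), ready(c,d), ready(f,d)}
3. step(b)  →  {linked(b), linked(d), marked(e), ready(c,b), ready(c,d), ready(f,d)}

tag(d,d); step(d); step(b)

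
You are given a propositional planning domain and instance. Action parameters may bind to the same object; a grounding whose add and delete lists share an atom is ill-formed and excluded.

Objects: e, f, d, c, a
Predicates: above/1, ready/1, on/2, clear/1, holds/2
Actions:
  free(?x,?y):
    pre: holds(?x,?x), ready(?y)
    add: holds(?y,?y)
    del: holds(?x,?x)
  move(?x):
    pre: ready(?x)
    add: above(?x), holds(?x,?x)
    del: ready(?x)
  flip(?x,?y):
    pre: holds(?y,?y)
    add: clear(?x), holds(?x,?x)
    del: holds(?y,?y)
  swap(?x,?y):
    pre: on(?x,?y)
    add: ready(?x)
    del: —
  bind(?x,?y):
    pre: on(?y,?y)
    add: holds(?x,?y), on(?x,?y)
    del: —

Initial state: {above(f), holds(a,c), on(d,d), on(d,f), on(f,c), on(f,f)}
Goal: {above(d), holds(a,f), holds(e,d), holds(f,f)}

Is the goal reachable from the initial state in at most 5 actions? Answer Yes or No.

1. swap(d,f)  →  {above(f), holds(a,c), on(d,d), on(d,f), on(f,c), on(f,f), ready(d)}
2. move(d)  →  {above(d), above(f), holds(a,c), holds(d,d), on(d,d), on(d,f), on(f,c), on(f,f)}
3. flip(f,d)  →  {above(d), above(f), clear(f), holds(a,c), holds(f,f), on(d,d), on(d,f), on(f,c), on(f,f)}
4. bind(e,d)  →  {above(d), above(f), clear(f), holds(a,c), holds(e,d), holds(f,f), on(d,d), on(d,f), on(e,d), on(f,c), on(f,f)}
5. bind(a,f)  →  {above(d), above(f), clear(f), holds(a,c), holds(a,f), holds(e,d), holds(f,f), on(a,f), on(d,d), on(d,f), on(e,d), on(f,c), on(f,f)}
optimal plan length = 5; 5 ≤ 5

Yes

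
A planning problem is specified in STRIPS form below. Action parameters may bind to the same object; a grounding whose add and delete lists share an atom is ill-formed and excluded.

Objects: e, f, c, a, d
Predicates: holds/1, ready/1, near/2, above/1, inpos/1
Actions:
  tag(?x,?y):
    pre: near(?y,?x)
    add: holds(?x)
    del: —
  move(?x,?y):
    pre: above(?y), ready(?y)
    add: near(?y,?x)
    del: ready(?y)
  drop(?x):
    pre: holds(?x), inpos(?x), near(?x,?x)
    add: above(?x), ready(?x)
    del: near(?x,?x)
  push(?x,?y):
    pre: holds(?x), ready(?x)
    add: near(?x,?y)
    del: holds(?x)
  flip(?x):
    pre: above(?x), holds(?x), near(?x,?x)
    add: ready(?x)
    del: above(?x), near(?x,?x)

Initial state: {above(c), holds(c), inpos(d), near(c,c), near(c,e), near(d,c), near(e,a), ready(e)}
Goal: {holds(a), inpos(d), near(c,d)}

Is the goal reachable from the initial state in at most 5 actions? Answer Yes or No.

Yes

1. tag(a,e)  →  {above(c), holds(a), holds(c), inpos(d), near(c,c), near(c,e), near(d,c), near(e,a), ready(e)}
2. flip(c)  →  {holds(a), holds(c), inpos(d), near(c,e), near(d,c), near(e,a), ready(c), ready(e)}
3. push(c,d)  →  {holds(a), inpos(d), near(c,d), near(c,e), near(d,c), near(e,a), ready(c), ready(e)}
optimal plan length = 3; 3 ≤ 5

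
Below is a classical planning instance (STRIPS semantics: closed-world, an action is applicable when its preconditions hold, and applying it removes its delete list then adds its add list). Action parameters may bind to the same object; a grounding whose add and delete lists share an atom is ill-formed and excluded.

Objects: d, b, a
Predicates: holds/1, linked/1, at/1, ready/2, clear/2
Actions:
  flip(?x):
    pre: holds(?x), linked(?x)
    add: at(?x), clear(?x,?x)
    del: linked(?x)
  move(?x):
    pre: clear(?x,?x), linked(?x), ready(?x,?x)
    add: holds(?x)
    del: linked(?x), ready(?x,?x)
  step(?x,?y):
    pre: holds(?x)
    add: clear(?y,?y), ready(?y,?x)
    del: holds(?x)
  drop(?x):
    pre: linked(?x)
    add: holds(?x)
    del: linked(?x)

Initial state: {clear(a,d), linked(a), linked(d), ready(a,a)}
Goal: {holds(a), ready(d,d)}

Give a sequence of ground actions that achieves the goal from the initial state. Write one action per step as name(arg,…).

drop(d); step(d,d); drop(a)

1. drop(d)  →  {clear(a,d), holds(d), linked(a), ready(a,a)}
2. step(d,d)  →  {clear(a,d), clear(d,d), linked(a), ready(a,a), ready(d,d)}
3. drop(a)  →  {clear(a,d), clear(d,d), holds(a), ready(a,a), ready(d,d)}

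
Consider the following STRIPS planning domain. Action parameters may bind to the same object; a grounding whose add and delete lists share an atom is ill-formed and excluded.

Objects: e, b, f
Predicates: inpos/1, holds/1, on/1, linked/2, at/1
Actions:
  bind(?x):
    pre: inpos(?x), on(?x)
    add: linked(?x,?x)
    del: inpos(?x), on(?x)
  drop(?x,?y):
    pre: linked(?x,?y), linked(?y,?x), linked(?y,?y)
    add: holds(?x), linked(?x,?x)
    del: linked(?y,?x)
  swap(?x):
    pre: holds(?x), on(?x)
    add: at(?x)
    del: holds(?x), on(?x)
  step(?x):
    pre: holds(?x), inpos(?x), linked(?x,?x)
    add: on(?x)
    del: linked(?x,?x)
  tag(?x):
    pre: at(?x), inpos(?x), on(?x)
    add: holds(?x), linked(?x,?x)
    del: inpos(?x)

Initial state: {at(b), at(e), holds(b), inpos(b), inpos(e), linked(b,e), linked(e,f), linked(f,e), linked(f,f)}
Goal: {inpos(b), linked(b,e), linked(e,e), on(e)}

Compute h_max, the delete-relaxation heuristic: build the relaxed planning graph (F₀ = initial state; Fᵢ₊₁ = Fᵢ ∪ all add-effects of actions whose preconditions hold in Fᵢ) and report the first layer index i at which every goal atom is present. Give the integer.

2

F0 = init (9 atoms)
F1 = F0 ∪ {holds(e), linked(e,e)}  (11 atoms)
F2 = F1 ∪ {holds(f), on(e)}  (13 atoms)
goal ⊆ F2  ⇒  h_max = 2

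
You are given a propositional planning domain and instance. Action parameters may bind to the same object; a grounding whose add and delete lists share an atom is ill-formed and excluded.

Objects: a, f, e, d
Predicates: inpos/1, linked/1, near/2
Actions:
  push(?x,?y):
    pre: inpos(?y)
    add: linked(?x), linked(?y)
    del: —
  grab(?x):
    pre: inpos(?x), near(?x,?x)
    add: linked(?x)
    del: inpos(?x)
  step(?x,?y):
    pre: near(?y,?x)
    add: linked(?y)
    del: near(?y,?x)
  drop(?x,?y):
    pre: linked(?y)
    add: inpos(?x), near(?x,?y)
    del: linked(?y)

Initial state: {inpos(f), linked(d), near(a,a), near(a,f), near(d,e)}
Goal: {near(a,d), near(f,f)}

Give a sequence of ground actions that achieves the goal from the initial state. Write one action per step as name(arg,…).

1. push(a,f)  →  {inpos(f), linked(a), linked(d), linked(f), near(a,a), near(a,f), near(d,e)}
2. drop(a,d)  →  {inpos(a), inpos(f), linked(a), linked(f), near(a,a), near(a,d), near(a,f), near(d,e)}
3. drop(f,f)  →  {inpos(a), inpos(f), linked(a), near(a,a), near(a,d), near(a,f), near(d,e), near(f,f)}

push(a,f); drop(a,d); drop(f,f)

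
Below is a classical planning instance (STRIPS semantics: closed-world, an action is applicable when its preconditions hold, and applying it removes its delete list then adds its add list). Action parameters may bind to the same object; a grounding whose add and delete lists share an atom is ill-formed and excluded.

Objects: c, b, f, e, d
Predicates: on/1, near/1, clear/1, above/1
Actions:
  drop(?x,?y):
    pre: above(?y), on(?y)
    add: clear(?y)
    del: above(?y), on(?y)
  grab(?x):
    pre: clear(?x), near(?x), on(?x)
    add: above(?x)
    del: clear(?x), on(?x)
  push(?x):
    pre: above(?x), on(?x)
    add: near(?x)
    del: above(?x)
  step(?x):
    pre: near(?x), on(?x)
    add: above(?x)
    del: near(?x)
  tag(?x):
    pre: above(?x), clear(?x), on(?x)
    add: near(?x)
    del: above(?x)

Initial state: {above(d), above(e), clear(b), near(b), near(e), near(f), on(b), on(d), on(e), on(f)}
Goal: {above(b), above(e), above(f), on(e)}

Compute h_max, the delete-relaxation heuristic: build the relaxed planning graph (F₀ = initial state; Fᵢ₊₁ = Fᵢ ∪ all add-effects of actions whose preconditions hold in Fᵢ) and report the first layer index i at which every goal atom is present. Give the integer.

1

F0 = init (10 atoms)
F1 = F0 ∪ {above(b), above(f), clear(d), clear(e), near(d)}  (15 atoms)
goal ⊆ F1  ⇒  h_max = 1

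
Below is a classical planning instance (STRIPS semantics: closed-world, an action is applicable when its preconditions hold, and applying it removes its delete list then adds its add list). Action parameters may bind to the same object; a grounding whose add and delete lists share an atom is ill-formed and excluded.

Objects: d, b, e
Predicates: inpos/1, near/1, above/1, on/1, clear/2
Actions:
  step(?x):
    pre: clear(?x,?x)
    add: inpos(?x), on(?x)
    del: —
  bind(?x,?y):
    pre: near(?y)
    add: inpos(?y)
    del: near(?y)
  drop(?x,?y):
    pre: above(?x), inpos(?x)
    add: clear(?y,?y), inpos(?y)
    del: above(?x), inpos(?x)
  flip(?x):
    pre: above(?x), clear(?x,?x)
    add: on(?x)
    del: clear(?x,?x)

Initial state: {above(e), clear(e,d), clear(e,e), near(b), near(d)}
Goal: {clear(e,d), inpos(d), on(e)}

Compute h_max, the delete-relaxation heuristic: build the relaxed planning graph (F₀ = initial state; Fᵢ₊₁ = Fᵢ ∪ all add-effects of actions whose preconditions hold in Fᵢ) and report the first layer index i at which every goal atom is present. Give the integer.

1

F0 = init (5 atoms)
F1 = F0 ∪ {inpos(b), inpos(d), inpos(e), on(e)}  (9 atoms)
goal ⊆ F1  ⇒  h_max = 1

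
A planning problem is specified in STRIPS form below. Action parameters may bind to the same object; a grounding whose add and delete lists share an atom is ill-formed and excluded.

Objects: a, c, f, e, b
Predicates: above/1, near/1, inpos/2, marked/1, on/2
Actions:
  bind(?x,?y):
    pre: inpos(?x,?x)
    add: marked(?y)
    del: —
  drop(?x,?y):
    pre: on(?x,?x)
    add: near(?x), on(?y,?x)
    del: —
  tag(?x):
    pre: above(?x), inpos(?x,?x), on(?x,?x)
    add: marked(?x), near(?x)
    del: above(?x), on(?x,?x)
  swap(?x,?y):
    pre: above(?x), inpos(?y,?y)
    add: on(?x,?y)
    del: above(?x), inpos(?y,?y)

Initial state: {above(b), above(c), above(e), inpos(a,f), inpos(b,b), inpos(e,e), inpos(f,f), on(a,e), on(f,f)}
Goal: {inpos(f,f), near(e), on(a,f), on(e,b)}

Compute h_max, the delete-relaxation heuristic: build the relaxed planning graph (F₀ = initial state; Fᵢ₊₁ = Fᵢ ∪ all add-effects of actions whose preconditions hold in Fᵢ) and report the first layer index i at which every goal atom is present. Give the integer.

F0 = init (9 atoms)
F1 = F0 ∪ {marked(a), marked(b), marked(c), marked(e), marked(f), near(f), on(a,f), on(b,b), on(b,e), on(b,f), on(c,b), on(c,e), on(c,f), on(e,b), on(e,e), on(e,f)}  (25 atoms)
F2 = F1 ∪ {near(b), near(e), on(a,b), on(f,b), on(f,e)}  (30 atoms)
goal ⊆ F2  ⇒  h_max = 2

2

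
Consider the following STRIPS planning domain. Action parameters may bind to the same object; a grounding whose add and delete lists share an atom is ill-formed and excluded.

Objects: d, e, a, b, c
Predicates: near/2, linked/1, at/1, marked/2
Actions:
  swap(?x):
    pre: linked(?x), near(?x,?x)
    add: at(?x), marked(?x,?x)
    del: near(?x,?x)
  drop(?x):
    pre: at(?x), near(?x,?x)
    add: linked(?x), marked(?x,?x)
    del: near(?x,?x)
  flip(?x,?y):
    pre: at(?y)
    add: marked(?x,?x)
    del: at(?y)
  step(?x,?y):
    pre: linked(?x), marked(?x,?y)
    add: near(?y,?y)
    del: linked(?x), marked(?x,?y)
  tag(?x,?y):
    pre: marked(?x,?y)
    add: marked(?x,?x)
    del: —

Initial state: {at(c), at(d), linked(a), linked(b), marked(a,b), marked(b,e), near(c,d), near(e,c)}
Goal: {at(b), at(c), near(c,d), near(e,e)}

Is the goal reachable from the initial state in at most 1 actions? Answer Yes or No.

No

1. step(a,b)  →  {at(c), at(d), linked(b), marked(b,e), near(b,b), near(c,d), near(e,c)}
2. swap(b)  →  {at(b), at(c), at(d), linked(b), marked(b,b), marked(b,e), near(c,d), near(e,c)}
3. step(b,e)  →  {at(b), at(c), at(d), marked(b,b), near(c,d), near(e,c), near(e,e)}
optimal plan length = 3; 3 > 1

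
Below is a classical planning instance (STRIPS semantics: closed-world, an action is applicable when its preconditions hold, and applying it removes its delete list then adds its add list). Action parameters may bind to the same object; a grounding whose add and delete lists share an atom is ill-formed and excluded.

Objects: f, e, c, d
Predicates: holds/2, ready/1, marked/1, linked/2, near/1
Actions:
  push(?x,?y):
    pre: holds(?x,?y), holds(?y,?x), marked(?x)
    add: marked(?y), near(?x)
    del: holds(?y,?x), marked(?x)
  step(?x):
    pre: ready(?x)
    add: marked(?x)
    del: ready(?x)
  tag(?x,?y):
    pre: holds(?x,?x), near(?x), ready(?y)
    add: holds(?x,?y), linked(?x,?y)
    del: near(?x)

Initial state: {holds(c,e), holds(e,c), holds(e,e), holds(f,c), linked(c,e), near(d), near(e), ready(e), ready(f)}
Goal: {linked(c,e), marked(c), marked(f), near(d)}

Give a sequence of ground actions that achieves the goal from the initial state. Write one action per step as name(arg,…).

1. step(f)  →  {holds(c,e), holds(e,c), holds(e,e), holds(f,c), linked(c,e), marked(f), near(d), near(e), ready(e)}
2. step(e)  →  {holds(c,e), holds(e,c), holds(e,e), holds(f,c), linked(c,e), marked(e), marked(f), near(d), near(e)}
3. push(e,c)  →  {holds(e,c), holds(e,e), holds(f,c), linked(c,e), marked(c), marked(f), near(d), near(e)}

step(f); step(e); push(e,c)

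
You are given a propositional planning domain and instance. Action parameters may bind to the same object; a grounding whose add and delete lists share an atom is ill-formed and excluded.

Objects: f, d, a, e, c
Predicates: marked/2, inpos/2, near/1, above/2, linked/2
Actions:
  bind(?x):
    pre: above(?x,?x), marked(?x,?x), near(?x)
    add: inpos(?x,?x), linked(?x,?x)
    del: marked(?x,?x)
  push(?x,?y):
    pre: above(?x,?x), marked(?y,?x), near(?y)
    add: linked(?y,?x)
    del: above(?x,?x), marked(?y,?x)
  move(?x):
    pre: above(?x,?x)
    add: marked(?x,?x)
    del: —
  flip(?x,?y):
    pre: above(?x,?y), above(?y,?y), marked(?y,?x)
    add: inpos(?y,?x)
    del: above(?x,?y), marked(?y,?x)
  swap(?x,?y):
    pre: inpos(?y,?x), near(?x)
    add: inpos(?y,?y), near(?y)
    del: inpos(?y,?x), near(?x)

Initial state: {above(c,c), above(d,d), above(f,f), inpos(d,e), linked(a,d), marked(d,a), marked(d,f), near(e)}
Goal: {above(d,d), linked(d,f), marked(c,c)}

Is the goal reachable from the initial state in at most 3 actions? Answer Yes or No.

1. move(c)  →  {above(c,c), above(d,d), above(f,f), inpos(d,e), linked(a,d), marked(c,c), marked(d,a), marked(d,f), near(e)}
2. swap(e,d)  →  {above(c,c), above(d,d), above(f,f), inpos(d,d), linked(a,d), marked(c,c), marked(d,a), marked(d,f), near(d)}
3. push(f,d)  →  {above(c,c), above(d,d), inpos(d,d), linked(a,d), linked(d,f), marked(c,c), marked(d,a), near(d)}
optimal plan length = 3; 3 ≤ 3

Yes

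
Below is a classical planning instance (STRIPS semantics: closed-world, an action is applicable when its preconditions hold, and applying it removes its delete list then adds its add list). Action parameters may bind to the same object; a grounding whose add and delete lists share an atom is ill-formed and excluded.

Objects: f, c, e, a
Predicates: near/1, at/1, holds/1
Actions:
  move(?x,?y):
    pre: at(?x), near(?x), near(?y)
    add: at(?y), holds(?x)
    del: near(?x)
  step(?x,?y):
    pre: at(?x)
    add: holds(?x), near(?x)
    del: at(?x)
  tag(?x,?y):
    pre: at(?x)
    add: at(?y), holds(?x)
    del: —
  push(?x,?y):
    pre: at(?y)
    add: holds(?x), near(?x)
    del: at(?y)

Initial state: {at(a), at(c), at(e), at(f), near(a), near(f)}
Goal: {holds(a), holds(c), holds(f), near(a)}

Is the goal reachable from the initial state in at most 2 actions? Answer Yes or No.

1. move(f,f)  →  {at(a), at(c), at(e), at(f), holds(f), near(a)}
2. step(c,f)  →  {at(a), at(e), at(f), holds(c), holds(f), near(a), near(c)}
3. step(a,f)  →  {at(e), at(f), holds(a), holds(c), holds(f), near(a), near(c)}
optimal plan length = 3; 3 > 2

No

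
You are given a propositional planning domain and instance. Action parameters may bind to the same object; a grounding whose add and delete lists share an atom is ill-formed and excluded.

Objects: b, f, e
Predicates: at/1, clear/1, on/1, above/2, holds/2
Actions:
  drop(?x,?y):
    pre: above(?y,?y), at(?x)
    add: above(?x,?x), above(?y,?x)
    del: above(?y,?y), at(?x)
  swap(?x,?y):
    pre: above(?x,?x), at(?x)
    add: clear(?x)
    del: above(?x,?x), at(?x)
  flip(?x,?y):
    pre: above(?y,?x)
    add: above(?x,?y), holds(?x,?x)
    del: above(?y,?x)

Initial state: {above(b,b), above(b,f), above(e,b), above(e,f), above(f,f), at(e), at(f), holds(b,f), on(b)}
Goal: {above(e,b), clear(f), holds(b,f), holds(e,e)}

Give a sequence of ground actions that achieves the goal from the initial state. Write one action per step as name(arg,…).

drop(e,b); swap(f,b); flip(e,b)

1. drop(e,b)  →  {above(b,e), above(b,f), above(e,b), above(e,e), above(e,f), above(f,f), at(f), holds(b,f), on(b)}
2. swap(f,b)  →  {above(b,e), above(b,f), above(e,b), above(e,e), above(e,f), clear(f), holds(b,f), on(b)}
3. flip(e,b)  →  {above(b,f), above(e,b), above(e,e), above(e,f), clear(f), holds(b,f), holds(e,e), on(b)}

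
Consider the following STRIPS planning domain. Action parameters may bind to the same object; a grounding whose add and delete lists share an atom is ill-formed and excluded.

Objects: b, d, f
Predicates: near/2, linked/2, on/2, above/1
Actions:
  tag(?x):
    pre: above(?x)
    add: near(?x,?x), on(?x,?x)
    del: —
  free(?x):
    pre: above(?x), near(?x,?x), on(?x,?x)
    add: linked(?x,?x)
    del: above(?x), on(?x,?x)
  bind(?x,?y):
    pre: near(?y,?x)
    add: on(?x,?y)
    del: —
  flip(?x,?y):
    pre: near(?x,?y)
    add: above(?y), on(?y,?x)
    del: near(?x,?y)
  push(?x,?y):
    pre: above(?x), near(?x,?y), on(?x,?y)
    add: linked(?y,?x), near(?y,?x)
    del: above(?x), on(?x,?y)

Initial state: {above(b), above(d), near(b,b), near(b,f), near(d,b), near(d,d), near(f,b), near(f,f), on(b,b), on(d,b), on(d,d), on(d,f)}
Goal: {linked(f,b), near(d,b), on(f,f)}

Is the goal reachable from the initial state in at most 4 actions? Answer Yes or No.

1. bind(b,f)  →  {above(b), above(d), near(b,b), near(b,f), near(d,b), near(d,d), near(f,b), near(f,f), on(b,b), on(b,f), on(d,b), on(d,d), on(d,f)}
2. bind(f,f)  →  {above(b), above(d), near(b,b), near(b,f), near(d,b), near(d,d), near(f,b), near(f,f), on(b,b), on(b,f), on(d,b), on(d,d), on(d,f), on(f,f)}
3. push(b,f)  →  {above(d), linked(f,b), near(b,b), near(b,f), near(d,b), near(d,d), near(f,b), near(f,f), on(b,b), on(d,b), on(d,d), on(d,f), on(f,f)}
optimal plan length = 3; 3 ≤ 4

Yes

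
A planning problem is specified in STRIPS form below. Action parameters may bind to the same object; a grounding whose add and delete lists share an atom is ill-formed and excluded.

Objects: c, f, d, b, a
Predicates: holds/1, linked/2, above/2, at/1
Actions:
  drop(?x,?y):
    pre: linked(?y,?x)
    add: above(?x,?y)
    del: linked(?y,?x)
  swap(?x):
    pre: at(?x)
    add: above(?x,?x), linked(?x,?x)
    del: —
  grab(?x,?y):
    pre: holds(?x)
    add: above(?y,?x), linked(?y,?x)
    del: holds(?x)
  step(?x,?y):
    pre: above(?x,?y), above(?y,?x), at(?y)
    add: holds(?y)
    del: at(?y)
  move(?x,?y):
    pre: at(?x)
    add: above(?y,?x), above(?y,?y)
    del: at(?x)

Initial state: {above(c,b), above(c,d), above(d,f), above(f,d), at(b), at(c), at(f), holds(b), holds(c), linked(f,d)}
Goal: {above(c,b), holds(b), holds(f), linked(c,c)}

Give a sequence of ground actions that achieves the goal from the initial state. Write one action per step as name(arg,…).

1. swap(c)  →  {above(c,b), above(c,c), above(c,d), above(d,f), above(f,d), at(b), at(c), at(f), holds(b), holds(c), linked(c,c), linked(f,d)}
2. step(d,f)  →  {above(c,b), above(c,c), above(c,d), above(d,f), above(f,d), at(b), at(c), holds(b), holds(c), holds(f), linked(c,c), linked(f,d)}

swap(c); step(d,f)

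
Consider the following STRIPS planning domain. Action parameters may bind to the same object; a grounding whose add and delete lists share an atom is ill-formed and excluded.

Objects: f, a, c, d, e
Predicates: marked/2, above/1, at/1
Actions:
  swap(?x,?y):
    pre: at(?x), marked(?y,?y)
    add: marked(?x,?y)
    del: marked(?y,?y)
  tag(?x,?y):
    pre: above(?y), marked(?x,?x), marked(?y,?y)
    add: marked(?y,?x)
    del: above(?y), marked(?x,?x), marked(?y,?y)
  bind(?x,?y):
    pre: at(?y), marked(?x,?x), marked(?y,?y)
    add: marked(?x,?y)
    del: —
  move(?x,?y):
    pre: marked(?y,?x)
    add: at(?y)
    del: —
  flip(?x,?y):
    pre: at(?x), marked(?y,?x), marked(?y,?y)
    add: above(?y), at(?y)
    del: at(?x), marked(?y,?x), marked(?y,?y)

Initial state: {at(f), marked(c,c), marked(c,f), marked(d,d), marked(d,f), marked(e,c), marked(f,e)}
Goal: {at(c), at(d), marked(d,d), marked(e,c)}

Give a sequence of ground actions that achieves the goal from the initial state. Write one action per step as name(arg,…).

1. move(f,c)  →  {at(c), at(f), marked(c,c), marked(c,f), marked(d,d), marked(d,f), marked(e,c), marked(f,e)}
2. move(f,d)  →  {at(c), at(d), at(f), marked(c,c), marked(c,f), marked(d,d), marked(d,f), marked(e,c), marked(f,e)}

move(f,c); move(f,d)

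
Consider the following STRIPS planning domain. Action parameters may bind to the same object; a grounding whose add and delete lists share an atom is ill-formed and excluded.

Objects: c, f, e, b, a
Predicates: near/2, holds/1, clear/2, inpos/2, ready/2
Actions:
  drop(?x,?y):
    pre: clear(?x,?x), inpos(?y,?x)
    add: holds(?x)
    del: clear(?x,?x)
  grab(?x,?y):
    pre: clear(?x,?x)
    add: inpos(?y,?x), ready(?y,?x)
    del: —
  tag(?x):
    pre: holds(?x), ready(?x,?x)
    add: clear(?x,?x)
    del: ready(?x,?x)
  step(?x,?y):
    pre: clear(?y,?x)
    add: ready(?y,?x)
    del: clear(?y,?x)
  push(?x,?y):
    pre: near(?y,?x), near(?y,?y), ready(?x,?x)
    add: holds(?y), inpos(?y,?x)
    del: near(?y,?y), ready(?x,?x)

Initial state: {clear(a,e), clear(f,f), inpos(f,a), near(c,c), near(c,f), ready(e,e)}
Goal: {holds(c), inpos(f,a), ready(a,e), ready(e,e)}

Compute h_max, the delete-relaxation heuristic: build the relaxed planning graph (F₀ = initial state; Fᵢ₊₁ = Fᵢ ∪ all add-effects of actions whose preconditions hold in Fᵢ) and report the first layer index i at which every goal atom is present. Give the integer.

2

F0 = init (6 atoms)
F1 = F0 ∪ {inpos(a,f), inpos(b,f), inpos(c,f), inpos(e,f), inpos(f,f), ready(a,e), ready(a,f), ready(b,f), ready(c,f), ready(e,f), ready(f,f)}  (17 atoms)
F2 = F1 ∪ {holds(c), holds(f)}  (19 atoms)
goal ⊆ F2  ⇒  h_max = 2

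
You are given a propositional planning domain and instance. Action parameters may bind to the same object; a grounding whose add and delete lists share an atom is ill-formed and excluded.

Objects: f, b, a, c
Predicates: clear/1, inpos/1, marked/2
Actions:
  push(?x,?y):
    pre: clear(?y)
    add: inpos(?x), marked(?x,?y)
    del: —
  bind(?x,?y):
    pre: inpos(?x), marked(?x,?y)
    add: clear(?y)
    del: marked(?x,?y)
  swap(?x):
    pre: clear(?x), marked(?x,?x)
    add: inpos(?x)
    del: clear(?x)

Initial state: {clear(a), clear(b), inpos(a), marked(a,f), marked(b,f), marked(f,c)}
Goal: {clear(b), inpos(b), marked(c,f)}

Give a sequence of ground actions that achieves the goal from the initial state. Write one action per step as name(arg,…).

1. push(b,b)  →  {clear(a), clear(b), inpos(a), inpos(b), marked(a,f), marked(b,b), marked(b,f), marked(f,c)}
2. bind(b,f)  →  {clear(a), clear(b), clear(f), inpos(a), inpos(b), marked(a,f), marked(b,b), marked(f,c)}
3. push(c,f)  →  {clear(a), clear(b), clear(f), inpos(a), inpos(b), inpos(c), marked(a,f), marked(b,b), marked(c,f), marked(f,c)}

push(b,b); bind(b,f); push(c,f)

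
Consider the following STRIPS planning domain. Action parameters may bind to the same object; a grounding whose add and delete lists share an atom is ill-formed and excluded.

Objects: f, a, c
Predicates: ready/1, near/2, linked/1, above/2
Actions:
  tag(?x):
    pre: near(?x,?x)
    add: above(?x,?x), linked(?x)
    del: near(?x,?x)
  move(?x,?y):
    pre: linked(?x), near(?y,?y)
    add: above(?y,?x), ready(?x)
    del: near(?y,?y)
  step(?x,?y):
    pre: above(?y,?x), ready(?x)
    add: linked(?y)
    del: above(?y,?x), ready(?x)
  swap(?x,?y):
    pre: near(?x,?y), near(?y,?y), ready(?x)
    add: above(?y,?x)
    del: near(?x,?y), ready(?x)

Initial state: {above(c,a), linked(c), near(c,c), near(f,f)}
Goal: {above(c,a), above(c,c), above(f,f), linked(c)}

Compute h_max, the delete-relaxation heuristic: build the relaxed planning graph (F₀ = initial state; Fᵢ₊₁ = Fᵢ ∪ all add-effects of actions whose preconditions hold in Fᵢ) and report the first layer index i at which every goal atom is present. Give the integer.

F0 = init (4 atoms)
F1 = F0 ∪ {above(c,c), above(f,c), above(f,f), linked(f), ready(c)}  (9 atoms)
goal ⊆ F1  ⇒  h_max = 1

1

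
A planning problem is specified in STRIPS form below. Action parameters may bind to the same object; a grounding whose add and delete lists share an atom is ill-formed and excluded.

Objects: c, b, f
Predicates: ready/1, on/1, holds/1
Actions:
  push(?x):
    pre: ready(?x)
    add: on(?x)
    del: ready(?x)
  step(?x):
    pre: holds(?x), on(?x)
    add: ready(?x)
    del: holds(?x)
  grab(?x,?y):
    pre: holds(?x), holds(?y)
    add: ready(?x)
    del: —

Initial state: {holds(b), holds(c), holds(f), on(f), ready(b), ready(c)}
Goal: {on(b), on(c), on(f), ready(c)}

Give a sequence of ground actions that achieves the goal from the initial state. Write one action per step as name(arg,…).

1. push(c)  →  {holds(b), holds(c), holds(f), on(c), on(f), ready(b)}
2. push(b)  →  {holds(b), holds(c), holds(f), on(b), on(c), on(f)}
3. step(c)  →  {holds(b), holds(f), on(b), on(c), on(f), ready(c)}

push(c); push(b); step(c)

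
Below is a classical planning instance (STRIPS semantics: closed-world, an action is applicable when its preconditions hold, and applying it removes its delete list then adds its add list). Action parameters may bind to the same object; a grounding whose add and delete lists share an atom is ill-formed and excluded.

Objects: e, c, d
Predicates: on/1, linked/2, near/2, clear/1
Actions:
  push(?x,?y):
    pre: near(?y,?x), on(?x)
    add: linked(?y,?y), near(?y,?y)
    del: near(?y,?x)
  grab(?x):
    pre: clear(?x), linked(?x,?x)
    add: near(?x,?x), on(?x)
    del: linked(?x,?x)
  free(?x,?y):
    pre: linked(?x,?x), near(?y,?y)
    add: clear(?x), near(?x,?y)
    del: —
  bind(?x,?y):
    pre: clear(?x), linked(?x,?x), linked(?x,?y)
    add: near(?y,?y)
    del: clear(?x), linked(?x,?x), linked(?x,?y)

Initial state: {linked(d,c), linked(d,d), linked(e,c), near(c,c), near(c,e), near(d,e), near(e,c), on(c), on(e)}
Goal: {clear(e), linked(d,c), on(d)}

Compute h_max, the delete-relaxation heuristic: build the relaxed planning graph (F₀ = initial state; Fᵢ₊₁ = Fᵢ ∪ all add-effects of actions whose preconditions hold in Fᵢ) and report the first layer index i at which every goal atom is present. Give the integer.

2

F0 = init (9 atoms)
F1 = F0 ∪ {clear(d), linked(c,c), linked(e,e), near(d,c), near(d,d), near(e,e)}  (15 atoms)
F2 = F1 ∪ {clear(c), clear(e), near(c,d), near(e,d), on(d)}  (20 atoms)
goal ⊆ F2  ⇒  h_max = 2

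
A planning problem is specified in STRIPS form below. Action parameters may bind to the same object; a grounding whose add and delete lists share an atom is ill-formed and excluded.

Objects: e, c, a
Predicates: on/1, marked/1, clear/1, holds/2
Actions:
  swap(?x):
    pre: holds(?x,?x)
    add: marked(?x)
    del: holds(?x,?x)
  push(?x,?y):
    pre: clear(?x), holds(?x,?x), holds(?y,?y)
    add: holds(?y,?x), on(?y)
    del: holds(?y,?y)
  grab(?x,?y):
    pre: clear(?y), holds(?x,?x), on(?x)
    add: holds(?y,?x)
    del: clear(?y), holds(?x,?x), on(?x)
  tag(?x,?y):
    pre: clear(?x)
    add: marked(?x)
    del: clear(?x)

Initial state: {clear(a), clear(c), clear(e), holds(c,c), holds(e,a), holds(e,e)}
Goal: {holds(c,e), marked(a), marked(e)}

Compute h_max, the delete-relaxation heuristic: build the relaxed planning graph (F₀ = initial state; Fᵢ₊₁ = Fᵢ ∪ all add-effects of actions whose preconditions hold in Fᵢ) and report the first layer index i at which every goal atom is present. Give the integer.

F0 = init (6 atoms)
F1 = F0 ∪ {holds(c,e), holds(e,c), marked(a), marked(c), marked(e), on(c), on(e)}  (13 atoms)
goal ⊆ F1  ⇒  h_max = 1

1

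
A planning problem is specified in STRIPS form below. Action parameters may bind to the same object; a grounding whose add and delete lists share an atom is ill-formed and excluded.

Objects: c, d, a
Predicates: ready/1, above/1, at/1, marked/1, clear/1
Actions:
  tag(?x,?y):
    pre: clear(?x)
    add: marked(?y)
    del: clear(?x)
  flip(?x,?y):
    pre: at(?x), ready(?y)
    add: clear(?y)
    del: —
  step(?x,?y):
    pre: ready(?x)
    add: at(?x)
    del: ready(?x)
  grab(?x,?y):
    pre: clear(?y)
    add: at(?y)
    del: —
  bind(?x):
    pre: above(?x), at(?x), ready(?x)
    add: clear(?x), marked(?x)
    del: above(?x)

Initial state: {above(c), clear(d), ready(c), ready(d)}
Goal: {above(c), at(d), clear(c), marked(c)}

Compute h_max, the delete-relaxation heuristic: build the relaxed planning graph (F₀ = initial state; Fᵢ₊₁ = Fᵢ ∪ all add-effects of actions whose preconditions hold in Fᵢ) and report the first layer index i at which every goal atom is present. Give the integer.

F0 = init (4 atoms)
F1 = F0 ∪ {at(c), at(d), marked(a), marked(c), marked(d)}  (9 atoms)
F2 = F1 ∪ {clear(c)}  (10 atoms)
goal ⊆ F2  ⇒  h_max = 2

2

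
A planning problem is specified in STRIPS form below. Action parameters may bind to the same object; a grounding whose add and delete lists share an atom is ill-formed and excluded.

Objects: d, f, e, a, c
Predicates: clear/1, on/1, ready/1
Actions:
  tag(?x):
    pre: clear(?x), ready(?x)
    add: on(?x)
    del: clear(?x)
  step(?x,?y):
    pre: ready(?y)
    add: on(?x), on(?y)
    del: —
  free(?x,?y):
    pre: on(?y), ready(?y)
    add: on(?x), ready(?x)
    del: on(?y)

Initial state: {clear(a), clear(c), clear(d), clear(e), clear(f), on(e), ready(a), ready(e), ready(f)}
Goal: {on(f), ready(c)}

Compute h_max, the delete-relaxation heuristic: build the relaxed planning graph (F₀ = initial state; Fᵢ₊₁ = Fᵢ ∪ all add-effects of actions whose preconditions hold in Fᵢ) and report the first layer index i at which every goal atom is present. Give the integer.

F0 = init (9 atoms)
F1 = F0 ∪ {on(a), on(c), on(d), on(f), ready(c), ready(d)}  (15 atoms)
goal ⊆ F1  ⇒  h_max = 1

1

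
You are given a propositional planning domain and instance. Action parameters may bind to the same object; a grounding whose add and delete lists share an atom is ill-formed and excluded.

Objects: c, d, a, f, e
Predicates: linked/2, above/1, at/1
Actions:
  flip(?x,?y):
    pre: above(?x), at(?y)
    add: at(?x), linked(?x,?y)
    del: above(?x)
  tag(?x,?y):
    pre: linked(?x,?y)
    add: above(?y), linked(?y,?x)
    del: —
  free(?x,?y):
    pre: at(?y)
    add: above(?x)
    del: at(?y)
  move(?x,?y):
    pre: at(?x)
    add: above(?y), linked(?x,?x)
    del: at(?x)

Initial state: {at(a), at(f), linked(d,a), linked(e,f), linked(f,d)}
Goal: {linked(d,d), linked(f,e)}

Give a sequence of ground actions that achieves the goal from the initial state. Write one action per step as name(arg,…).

1. tag(f,d)  →  {above(d), at(a), at(f), linked(d,a), linked(d,f), linked(e,f), linked(f,d)}
2. flip(d,a)  →  {at(a), at(d), at(f), linked(d,a), linked(d,f), linked(e,f), linked(f,d)}
3. tag(e,f)  →  {above(f), at(a), at(d), at(f), linked(d,a), linked(d,f), linked(e,f), linked(f,d), linked(f,e)}
4. move(d,c)  →  {above(c), above(f), at(a), at(f), linked(d,a), linked(d,d), linked(d,f), linked(e,f), linked(f,d), linked(f,e)}

tag(f,d); flip(d,a); tag(e,f); move(d,c)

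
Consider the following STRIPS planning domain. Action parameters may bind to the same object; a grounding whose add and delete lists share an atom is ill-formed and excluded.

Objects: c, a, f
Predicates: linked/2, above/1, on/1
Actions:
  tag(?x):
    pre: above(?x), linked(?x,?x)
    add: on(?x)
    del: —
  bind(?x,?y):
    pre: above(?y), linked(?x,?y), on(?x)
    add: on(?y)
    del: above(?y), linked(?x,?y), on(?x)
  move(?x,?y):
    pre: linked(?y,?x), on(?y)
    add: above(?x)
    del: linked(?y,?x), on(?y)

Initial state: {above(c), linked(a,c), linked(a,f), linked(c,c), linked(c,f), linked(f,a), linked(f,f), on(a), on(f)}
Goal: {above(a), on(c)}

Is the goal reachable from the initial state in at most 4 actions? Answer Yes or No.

1. tag(c)  →  {above(c), linked(a,c), linked(a,f), linked(c,c), linked(c,f), linked(f,a), linked(f,f), on(a), on(c), on(f)}
2. move(a,f)  →  {above(a), above(c), linked(a,c), linked(a,f), linked(c,c), linked(c,f), linked(f,f), on(a), on(c)}
optimal plan length = 2; 2 ≤ 4

Yes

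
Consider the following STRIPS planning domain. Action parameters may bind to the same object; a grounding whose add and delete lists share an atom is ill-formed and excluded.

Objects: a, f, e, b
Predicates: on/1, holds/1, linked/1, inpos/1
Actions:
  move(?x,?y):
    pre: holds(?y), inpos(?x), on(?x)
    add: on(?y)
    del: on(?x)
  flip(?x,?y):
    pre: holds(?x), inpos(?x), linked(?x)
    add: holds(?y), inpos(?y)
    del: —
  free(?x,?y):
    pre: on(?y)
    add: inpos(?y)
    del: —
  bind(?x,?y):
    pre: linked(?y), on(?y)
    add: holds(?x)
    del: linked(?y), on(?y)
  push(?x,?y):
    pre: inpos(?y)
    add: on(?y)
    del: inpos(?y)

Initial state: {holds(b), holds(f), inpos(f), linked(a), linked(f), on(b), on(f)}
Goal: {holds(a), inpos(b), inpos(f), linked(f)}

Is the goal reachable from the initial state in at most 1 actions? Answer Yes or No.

1. flip(f,a)  →  {holds(a), holds(b), holds(f), inpos(a), inpos(f), linked(a), linked(f), on(b), on(f)}
2. flip(a,b)  →  {holds(a), holds(b), holds(f), inpos(a), inpos(b), inpos(f), linked(a), linked(f), on(b), on(f)}
optimal plan length = 2; 2 > 1

No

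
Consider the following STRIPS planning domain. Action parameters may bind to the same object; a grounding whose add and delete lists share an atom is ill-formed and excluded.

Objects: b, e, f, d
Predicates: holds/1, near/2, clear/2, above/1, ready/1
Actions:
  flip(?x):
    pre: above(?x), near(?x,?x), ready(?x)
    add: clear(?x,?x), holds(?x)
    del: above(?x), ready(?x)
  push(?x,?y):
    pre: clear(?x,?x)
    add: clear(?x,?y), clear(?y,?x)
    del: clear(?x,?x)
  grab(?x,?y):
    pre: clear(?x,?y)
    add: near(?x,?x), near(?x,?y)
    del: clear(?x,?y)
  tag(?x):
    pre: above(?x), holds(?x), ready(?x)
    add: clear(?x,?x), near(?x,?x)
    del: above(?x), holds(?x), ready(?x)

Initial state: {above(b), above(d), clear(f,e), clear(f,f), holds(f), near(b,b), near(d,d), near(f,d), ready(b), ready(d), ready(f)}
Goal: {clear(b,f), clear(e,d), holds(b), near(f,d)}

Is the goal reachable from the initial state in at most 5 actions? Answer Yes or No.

1. flip(b)  →  {above(d), clear(b,b), clear(f,e), clear(f,f), holds(b), holds(f), near(b,b), near(d,d), near(f,d), ready(d), ready(f)}
2. flip(d)  →  {clear(b,b), clear(d,d), clear(f,e), clear(f,f), holds(b), holds(d), holds(f), near(b,b), near(d,d), near(f,d), ready(f)}
3. push(b,f)  →  {clear(b,f), clear(d,d), clear(f,b), clear(f,e), clear(f,f), holds(b), holds(d), holds(f), near(b,b), near(d,d), near(f,d), ready(f)}
4. push(d,e)  →  {clear(b,f), clear(d,e), clear(e,d), clear(f,b), clear(f,e), clear(f,f), holds(b), holds(d), holds(f), near(b,b), near(d,d), near(f,d), ready(f)}
optimal plan length = 4; 4 ≤ 5

Yes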